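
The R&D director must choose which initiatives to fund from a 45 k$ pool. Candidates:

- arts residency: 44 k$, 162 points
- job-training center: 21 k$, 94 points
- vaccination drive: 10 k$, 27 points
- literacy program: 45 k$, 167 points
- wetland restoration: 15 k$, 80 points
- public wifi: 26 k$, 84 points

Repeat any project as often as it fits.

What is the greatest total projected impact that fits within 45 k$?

Ranking by ratio (projected impact/k$): wetland restoration 5.33, job-training center 4.48, literacy program 3.71, arts residency 3.68.
3×wetland restoration uses 45 of the 45 k$ and totals 240.
No other feasible combination exceeds 240.

240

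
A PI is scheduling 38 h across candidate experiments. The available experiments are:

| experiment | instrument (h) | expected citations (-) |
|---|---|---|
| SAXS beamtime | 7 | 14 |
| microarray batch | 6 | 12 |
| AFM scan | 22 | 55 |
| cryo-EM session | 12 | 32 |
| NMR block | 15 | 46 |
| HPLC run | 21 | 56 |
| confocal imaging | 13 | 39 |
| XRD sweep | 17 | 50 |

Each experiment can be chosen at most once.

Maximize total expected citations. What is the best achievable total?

108

By expected citations per h: NMR block 3.07, confocal imaging 3.00, XRD sweep 2.94 lead.
The ratio heuristic lands on SAXS beamtime + NMR block + confocal imaging (99) but leaves 3 h idle.
Dropping SAXS beamtime and confocal imaging frees 20 h; slotting in microarray batch + XRD sweep (23 h) lifts the total to 108 at 38 h.
Runner-up HPLC run + XRD sweep tops out at 106.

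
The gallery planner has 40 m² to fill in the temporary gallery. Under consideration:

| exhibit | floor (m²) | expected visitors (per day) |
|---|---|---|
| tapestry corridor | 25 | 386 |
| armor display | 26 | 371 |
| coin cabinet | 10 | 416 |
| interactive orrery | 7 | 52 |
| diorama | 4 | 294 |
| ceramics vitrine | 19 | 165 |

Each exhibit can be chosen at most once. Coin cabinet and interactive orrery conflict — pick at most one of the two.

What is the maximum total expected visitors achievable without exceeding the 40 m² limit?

1096

Taking tapestry corridor + coin cabinet + diorama: 39 m² used, 1096 in expected visitors.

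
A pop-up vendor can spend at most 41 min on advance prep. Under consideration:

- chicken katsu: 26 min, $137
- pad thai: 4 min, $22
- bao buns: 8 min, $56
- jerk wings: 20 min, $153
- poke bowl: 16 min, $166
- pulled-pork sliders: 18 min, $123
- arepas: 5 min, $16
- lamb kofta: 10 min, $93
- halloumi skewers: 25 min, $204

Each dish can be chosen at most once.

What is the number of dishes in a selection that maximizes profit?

2

Best achievable profit is 370.
One optimal bundle: poke bowl + halloumi skewers (41 min).
Every optimal selection uses 2 dishes.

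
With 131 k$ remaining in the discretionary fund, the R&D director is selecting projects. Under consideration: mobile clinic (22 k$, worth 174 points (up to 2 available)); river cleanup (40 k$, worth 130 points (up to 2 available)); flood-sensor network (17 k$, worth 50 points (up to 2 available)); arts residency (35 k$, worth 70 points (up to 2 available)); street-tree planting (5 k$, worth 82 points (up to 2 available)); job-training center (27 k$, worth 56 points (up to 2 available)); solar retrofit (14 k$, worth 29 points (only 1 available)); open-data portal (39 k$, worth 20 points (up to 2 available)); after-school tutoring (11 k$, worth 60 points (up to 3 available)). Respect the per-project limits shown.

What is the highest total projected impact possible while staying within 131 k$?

By projected impact per k$: street-tree planting 16.40, mobile clinic 7.91, after-school tutoring 5.45, river cleanup 3.25 lead.
2×mobile clinic + river cleanup + 2×street-tree planting + 3×after-school tutoring uses 127 of the 131 k$ and totals 822.
The spare 4 k$ is too small for any remaining project, and no exchange beats 822.

822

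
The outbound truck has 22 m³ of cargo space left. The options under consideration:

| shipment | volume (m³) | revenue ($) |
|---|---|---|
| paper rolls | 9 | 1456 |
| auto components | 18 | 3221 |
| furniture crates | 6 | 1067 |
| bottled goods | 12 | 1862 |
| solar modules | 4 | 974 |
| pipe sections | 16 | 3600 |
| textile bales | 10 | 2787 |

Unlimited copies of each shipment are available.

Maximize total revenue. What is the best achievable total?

Filling by ratio: 2×textile bales for 5574, with 2 m³ left unused.
The 10 m³ tied up in textile bales is better spent on 3×solar modules — total rises to 5709 (22 m³).
No other feasible combination exceeds 5709.

5709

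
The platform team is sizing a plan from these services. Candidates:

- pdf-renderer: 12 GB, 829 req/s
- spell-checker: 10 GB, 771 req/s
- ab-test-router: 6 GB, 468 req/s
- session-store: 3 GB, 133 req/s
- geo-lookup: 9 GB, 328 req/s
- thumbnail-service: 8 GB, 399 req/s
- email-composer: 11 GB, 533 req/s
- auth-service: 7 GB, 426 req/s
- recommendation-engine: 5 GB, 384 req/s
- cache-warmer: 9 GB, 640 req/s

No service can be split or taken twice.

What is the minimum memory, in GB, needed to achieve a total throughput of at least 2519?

Need the lightest bundle worth ≥ 2519.
Taking pdf-renderer + spell-checker + ab-test-router + session-store + recommendation-engine gives 2585 (≥ 2519) for 36 GB.
No combination under 36 GB hits 2519.

36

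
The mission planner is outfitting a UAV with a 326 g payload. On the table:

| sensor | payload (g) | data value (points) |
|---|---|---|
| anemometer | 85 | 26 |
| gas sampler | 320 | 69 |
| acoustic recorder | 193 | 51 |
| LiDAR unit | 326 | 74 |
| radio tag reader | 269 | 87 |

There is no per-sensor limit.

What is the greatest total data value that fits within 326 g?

The ratio ordering already packs tightly: radio tag reader, 269 g, 87.
Nothing else within 326 g beats 87.

87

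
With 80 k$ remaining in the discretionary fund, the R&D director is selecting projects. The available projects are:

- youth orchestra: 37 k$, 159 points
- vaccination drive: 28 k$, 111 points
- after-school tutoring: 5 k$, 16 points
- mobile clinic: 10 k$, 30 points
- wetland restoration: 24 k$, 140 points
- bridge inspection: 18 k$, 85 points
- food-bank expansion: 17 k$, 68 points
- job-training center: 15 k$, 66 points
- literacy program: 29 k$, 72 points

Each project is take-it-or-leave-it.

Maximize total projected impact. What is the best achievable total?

Filling by ratio: after-school tutoring + wetland restoration + bridge inspection + food-bank expansion + job-training center for 375, with 1 k$ left unused.
Dropping after-school tutoring and food-bank expansion and job-training center frees 37 k$; slotting in youth orchestra (37 k$) lifts the total to 384 at 79 k$.
The closest alternative, after-school tutoring + wetland restoration + bridge inspection + food-bank expansion + job-training center, reaches only 375.

384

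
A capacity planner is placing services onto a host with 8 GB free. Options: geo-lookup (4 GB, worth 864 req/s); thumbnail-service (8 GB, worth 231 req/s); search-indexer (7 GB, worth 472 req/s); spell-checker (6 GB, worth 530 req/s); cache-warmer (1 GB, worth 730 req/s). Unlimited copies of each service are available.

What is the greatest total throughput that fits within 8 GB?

5840

Ranking by ratio (throughput/GB): cache-warmer 730.00, geo-lookup 216.00, spell-checker 88.33.
Best packing: 8×cache-warmer — 8 GB, 5840 total.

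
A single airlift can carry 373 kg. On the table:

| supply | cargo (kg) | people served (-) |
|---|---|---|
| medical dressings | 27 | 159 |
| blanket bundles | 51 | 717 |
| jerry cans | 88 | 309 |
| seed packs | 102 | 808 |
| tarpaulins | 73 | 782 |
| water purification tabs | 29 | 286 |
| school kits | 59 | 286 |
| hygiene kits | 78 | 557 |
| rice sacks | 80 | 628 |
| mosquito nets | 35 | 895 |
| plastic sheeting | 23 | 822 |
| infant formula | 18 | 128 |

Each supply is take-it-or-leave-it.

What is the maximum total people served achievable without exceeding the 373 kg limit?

Ranking by ratio (people served/kg): plastic sheeting 35.74, mosquito nets 25.57, blanket bundles 14.06, tarpaulins 10.71.
Taking the top-ratio supplies first gives medical dressings + blanket bundles + seed packs + tarpaulins + water purification tabs + mosquito nets + plastic sheeting + infant formula for 4597 (358 kg).
A better packing is blanket bundles + tarpaulins + water purification tabs + hygiene kits + rice sacks + mosquito nets + plastic sheeting: 369 kg, total 4687.

4687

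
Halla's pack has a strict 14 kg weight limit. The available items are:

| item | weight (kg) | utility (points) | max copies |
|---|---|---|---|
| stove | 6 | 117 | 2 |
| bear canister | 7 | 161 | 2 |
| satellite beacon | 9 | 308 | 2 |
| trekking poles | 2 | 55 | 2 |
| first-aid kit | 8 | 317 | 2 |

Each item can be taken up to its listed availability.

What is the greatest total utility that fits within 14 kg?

434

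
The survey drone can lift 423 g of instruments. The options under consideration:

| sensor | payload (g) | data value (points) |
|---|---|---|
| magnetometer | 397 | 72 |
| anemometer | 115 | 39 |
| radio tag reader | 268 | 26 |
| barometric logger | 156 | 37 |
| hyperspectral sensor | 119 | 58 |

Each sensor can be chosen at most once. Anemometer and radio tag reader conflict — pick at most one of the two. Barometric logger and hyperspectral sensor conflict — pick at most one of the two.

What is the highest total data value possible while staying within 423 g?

97

Best packing: anemometer + hyperspectral sensor — 234 g, 97 total.
Runner-up radio tag reader + hyperspectral sensor tops out at 84.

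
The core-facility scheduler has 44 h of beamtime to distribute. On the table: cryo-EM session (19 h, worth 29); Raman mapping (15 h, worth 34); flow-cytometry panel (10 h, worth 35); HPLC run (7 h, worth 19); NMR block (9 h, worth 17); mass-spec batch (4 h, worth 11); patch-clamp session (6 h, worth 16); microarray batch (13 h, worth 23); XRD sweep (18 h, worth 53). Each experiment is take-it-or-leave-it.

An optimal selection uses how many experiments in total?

Optimal total is 124.
For example flow-cytometry panel + HPLC run + NMR block + XRD sweep achieves it, using 44 h.
Every optimal selection uses 4 experiments.

4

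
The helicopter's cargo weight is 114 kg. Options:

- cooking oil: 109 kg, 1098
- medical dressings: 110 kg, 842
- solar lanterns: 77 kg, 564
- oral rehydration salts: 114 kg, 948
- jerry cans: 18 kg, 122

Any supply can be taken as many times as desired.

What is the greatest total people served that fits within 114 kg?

Ranking by ratio (people served/kg): cooking oil 10.07, oral rehydration salts 8.32, medical dressings 7.65, solar lanterns 7.32.
Best packing: cooking oil — 109 kg, 1098 total.
Nothing else within 114 kg beats 1098.

1098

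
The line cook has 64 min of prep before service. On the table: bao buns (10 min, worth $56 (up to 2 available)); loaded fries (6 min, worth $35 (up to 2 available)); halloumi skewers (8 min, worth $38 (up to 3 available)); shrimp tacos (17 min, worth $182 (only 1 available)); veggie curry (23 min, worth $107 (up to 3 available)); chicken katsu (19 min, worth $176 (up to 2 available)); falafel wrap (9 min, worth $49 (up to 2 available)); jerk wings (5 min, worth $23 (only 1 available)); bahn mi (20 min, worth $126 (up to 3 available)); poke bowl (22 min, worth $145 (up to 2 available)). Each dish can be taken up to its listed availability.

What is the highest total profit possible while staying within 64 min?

583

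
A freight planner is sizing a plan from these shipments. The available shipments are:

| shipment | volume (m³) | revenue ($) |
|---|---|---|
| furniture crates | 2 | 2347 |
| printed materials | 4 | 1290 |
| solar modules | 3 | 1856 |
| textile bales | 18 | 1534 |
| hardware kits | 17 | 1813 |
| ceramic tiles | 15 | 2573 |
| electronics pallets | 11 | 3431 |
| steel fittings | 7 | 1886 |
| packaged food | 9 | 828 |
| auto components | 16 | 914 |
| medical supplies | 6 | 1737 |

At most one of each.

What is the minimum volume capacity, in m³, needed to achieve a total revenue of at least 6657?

Minimise m³ subject to total revenue ≥ 6657.
Taking furniture crates + printed materials + solar modules + medical supplies gives 7230 (≥ 6657) for 15 m³.
No combination under 15 m³ hits 6657.

15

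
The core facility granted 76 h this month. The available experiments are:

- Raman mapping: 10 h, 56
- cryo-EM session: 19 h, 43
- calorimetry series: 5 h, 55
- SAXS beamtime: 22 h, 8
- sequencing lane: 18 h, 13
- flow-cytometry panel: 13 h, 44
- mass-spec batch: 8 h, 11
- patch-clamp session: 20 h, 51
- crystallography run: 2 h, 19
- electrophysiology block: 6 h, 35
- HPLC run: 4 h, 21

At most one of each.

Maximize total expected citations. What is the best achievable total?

303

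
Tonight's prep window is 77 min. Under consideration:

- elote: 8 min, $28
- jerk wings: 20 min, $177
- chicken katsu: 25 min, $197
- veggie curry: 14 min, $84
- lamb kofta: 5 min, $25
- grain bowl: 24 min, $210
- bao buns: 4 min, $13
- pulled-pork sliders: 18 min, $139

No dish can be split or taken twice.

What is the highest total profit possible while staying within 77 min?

612

Taking the top-ratio dishes first gives jerk wings + chicken katsu + lamb kofta + grain bowl for 609 (74 min).
The 5 min tied up in lamb kofta is better spent on elote — total rises to 612 (77 min).
Every other selection either busts 77 min or fails to beat 612.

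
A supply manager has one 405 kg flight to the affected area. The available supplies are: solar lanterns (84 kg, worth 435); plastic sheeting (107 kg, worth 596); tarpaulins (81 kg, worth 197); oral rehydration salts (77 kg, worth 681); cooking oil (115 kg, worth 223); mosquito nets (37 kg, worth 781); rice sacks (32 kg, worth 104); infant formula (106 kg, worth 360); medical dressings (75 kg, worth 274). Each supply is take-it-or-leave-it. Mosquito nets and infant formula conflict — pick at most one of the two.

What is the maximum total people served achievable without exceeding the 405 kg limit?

2767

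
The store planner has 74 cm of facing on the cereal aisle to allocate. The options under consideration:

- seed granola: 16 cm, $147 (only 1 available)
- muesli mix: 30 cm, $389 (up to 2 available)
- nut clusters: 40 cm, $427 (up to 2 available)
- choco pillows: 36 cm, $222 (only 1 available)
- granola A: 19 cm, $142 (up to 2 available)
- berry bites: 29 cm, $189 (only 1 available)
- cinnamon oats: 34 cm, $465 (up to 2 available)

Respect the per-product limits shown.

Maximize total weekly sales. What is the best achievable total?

930

Taking 2×cinnamon oats: 68 cm used, 930 in weekly sales.
No other feasible combination exceeds 930.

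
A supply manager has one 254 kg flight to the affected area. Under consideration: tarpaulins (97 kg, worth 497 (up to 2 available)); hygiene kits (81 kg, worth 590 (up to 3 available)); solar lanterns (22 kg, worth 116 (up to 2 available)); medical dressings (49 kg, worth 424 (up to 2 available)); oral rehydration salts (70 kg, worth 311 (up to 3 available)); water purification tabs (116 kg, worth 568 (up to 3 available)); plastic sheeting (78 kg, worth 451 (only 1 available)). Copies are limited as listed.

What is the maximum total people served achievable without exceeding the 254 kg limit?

Greedy by ratio would take hygiene kits + 2×solar lanterns + 2×medical dressings: 223 kg used, total 1670.
Dropping 2×solar lanterns and 2×medical dressings frees 142 kg; slotting in 2×hygiene kits (162 kg) lifts the total to 1770 at 243 kg.
Every other selection either busts 254 kg or exceeds an availability limit or fails to beat 1770.

1770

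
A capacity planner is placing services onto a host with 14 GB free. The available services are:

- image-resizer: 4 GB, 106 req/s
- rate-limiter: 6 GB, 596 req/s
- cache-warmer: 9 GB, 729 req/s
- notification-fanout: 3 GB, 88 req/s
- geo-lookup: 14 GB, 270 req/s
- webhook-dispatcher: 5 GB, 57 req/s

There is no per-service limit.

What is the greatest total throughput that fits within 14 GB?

1192

2×rate-limiter uses 12 of the 14 GB and totals 1192.
That's the maximum — no swap from here does better than 1192.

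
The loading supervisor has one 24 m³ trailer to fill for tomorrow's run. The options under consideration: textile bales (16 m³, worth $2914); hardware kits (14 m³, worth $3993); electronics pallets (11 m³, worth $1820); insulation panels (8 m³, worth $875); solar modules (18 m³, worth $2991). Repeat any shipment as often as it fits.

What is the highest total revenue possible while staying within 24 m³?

4868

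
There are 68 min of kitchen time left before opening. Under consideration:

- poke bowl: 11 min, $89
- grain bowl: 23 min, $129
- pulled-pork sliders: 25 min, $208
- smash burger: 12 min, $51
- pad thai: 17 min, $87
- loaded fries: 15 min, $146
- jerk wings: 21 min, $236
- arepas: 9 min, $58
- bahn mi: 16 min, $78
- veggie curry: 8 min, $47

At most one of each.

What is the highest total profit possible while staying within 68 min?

Ranking by ratio (profit/min): jerk wings 11.24, loaded fries 9.73, pulled-pork sliders 8.32, poke bowl 8.09.
Filling by ratio: pulled-pork sliders + loaded fries + jerk wings for 590, with 7 min left unused.
Dropping loaded fries frees 15 min; slotting in poke bowl + arepas (20 min) lifts the total to 591 at 66 min.

591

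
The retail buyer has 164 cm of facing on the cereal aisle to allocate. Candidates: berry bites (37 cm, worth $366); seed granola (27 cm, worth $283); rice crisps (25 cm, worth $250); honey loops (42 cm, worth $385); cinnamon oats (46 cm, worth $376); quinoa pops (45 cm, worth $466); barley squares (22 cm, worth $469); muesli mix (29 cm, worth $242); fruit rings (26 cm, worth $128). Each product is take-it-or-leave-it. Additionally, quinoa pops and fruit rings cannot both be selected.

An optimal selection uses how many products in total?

Best achievable weekly sales is 1853.
seed granola + rice crisps + honey loops + quinoa pops + barley squares hits 1853 at 161 cm.
Any selection reaching 1853 contains exactly 5 products.

5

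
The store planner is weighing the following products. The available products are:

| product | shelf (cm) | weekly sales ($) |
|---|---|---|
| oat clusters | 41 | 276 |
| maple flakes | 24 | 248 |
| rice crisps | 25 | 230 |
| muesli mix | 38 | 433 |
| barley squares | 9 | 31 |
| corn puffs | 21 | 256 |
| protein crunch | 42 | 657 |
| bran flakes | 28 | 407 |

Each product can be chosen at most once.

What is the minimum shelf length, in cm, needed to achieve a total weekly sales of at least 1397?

108

Minimise cm subject to total weekly sales ≥ 1397.
Taking muesli mix + protein crunch + bran flakes gives 1497 (≥ 1397) for 108 cm.
No combination under 108 cm hits 1397.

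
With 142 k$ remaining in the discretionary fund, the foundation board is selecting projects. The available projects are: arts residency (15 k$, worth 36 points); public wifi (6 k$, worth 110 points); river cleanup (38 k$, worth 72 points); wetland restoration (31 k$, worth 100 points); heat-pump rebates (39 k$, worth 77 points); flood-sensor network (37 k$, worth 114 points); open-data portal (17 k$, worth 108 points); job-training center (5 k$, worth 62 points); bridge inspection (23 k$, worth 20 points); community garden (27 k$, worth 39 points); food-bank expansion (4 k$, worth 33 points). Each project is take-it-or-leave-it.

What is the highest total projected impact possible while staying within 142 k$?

Taking the top-ratio projects first gives arts residency + public wifi + wetland restoration + flood-sensor network + open-data portal + job-training center + community garden + food-bank expansion for 602 (142 k$).
The 42 k$ tied up in arts residency and community garden is better spent on heat-pump rebates — total rises to 604 (139 k$).

604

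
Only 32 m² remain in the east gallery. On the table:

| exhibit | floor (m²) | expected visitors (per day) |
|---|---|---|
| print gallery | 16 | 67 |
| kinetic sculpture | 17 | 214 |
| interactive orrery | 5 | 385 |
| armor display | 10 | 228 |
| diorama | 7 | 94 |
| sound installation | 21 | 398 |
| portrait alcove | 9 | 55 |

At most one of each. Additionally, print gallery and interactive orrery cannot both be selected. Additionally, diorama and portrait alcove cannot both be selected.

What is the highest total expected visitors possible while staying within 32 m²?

Taking kinetic sculpture + interactive orrery + armor display: 32 m² used, 827 in expected visitors.
Runner-up interactive orrery + sound installation tops out at 783.

827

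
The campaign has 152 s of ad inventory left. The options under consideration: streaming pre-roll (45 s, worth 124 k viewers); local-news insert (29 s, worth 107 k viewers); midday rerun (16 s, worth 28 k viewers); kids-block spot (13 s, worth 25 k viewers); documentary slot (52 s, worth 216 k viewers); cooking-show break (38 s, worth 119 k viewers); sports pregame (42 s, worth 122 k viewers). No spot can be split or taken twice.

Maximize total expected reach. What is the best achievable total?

Filling by ratio: local-news insert + midday rerun + kids-block spot + documentary slot + cooking-show break for 495, with 4 s left unused.
Dropping cooking-show break frees 38 s; slotting in sports pregame (42 s) lifts the total to 498 at 152 s.

498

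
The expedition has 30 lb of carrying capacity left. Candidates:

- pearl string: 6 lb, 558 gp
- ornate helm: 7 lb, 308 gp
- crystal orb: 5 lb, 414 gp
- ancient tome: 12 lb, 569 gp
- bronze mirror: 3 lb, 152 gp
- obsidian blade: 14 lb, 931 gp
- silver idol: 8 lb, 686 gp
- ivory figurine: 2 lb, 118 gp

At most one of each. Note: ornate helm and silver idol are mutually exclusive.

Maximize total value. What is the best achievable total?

The ratio heuristic lands on pearl string + crystal orb + bronze mirror + silver idol + ivory figurine (1928) but leaves 6 lb idle.
The 8 lb tied up in crystal orb and bronze mirror is better spent on obsidian blade — total rises to 2293 (30 lb).

2293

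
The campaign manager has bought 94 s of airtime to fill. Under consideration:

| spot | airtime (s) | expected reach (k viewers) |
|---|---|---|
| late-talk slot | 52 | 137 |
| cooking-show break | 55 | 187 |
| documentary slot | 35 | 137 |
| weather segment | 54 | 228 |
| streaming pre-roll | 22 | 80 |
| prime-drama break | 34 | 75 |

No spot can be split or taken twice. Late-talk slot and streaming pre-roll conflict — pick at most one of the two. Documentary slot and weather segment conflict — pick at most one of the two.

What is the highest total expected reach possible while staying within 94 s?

324

Best packing: cooking-show break + documentary slot — 90 s, 324 total.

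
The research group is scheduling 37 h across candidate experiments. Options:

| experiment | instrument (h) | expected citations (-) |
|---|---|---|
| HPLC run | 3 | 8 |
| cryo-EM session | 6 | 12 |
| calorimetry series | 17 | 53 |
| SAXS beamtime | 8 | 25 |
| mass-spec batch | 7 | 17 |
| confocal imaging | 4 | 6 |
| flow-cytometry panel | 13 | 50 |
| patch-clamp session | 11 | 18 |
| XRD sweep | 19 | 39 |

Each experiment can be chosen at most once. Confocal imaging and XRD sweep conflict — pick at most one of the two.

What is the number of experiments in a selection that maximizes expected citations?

3

The maximum expected citations within 37 h is 120.
calorimetry series + mass-spec batch + flow-cytometry panel hits 120 at 37 h.
All optima have 3 experiments.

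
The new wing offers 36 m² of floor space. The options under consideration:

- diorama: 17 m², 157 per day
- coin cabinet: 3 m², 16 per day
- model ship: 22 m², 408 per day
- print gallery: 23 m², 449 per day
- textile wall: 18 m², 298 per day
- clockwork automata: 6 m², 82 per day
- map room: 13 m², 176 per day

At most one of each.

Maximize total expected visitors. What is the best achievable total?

The ratio heuristic lands on coin cabinet + print gallery + clockwork automata (547) but leaves 4 m² idle.
Replace coin cabinet and clockwork automata with map room: the trade gains 78 net, giving 625 at 36 m².
Next best is model ship + map room at 584 (35 m²) — short by 41.

625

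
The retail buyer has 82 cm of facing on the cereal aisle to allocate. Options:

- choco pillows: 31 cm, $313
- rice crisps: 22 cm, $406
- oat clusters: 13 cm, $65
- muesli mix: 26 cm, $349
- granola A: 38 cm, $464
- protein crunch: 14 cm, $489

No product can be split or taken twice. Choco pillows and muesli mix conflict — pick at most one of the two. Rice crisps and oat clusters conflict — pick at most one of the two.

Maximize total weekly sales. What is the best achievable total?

Density check — protein crunch 34.93, rice crisps 18.45, muesli mix 13.42 are the best per cm.
Rice crisps + granola A + protein crunch uses 74 of the 82 cm and totals 1359.
Runner-up muesli mix + granola A + protein crunch tops out at 1302.

1359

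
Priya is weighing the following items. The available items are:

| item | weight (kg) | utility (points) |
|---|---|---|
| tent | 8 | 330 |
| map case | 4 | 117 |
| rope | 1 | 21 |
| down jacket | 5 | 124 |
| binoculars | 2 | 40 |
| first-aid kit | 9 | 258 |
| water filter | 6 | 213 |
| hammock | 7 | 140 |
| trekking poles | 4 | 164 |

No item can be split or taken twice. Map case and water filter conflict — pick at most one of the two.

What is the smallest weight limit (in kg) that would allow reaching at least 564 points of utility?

15

Look for the lowest-weight combination reaching 564.
tent + rope + water filter reaches 564 using 15 kg.
No combination under 15 kg hits 564.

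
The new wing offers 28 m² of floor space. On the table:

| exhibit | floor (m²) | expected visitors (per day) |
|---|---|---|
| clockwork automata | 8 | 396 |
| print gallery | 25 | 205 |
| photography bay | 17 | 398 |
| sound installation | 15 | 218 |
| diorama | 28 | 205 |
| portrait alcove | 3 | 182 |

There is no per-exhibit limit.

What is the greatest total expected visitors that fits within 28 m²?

1638

Density check — portrait alcove 60.67, clockwork automata 49.50, photography bay 23.41 are the best per m².
9×portrait alcove uses 27 of the 28 m² and totals 1638.
Every other selection either busts 28 m² or fails to beat 1638.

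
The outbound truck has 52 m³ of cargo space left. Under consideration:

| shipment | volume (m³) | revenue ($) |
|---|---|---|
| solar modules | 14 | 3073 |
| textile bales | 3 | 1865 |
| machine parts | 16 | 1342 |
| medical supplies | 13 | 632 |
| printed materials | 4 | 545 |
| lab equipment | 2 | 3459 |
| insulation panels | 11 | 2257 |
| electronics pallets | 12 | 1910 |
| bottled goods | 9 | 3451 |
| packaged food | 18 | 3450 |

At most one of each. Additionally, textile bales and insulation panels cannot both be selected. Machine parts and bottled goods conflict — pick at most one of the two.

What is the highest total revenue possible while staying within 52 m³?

By revenue per m³: lab equipment 1729.50, textile bales 621.67, bottled goods 383.44 lead.
Solar modules + textile bales + printed materials + lab equipment + bottled goods + packaged food uses 50 of the 52 m³ and totals 15843.
That's the maximum — no feasible swap from here does better than 15843.

15843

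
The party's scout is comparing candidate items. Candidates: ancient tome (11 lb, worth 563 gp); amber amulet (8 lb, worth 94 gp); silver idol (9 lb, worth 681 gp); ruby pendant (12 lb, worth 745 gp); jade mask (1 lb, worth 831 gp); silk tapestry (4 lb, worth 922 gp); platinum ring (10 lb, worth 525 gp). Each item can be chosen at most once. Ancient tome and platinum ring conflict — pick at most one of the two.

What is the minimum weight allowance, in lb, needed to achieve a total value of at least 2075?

14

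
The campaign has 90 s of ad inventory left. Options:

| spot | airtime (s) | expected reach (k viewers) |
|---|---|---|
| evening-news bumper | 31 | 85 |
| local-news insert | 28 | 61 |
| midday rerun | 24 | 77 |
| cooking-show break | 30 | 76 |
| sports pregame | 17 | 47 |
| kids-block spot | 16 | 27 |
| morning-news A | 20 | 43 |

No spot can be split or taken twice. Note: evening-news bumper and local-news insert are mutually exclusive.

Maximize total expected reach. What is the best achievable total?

238

By expected reach per s: midday rerun 3.21, sports pregame 2.76, evening-news bumper 2.74, cooking-show break 2.53 lead.
Taking the top-ratio spots first gives evening-news bumper + midday rerun + sports pregame + kids-block spot for 236 (88 s).
The 33 s tied up in sports pregame and kids-block spot is better spent on cooking-show break — total rises to 238 (85 s).
Every other selection either busts 90 s or breaks a pairing rule or fails to beat 238.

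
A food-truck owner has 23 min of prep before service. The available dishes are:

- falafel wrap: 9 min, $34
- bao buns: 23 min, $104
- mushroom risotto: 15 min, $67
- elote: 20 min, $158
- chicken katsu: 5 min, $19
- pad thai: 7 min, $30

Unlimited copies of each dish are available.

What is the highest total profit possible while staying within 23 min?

158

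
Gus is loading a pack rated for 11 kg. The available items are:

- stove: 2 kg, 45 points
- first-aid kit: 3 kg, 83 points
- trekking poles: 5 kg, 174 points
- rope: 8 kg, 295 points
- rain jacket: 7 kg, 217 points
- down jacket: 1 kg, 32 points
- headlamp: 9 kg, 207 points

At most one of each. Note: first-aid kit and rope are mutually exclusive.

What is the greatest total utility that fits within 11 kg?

Stove + rope + down jacket uses 11 of the 11 kg and totals 372.
That's the maximum — no feasible swap from here does better than 372.

372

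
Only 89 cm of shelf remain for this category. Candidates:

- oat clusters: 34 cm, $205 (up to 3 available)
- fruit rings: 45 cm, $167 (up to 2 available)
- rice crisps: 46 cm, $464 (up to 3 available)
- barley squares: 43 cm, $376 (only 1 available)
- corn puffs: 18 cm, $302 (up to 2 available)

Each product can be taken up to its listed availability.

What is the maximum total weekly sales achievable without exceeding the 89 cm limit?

By weekly sales per cm: corn puffs 16.78, rice crisps 10.09, barley squares 8.74, oat clusters 6.03 lead.
Taking rice crisps + 2×corn puffs: 82 cm used, 1068 in weekly sales.

1068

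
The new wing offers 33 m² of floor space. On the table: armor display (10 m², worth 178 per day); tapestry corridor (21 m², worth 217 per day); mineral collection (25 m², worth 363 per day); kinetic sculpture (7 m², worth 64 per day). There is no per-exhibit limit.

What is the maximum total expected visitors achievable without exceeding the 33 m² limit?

Best packing: 3×armor display — 30 m², 534 total.

534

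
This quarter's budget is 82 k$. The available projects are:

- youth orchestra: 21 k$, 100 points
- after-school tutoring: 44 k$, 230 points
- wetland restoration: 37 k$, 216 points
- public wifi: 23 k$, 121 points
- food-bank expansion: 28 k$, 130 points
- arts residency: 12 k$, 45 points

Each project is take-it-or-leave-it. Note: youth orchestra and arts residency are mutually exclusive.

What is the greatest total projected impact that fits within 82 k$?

The ratio heuristic lands on youth orchestra + wetland restoration + public wifi (437) but leaves 1 k$ idle.
The 44 k$ tied up in youth orchestra and public wifi is better spent on after-school tutoring — total rises to 446 (81 k$).
Next best is youth orchestra + wetland restoration + public wifi at 437 (81 k$) — short by 9.

446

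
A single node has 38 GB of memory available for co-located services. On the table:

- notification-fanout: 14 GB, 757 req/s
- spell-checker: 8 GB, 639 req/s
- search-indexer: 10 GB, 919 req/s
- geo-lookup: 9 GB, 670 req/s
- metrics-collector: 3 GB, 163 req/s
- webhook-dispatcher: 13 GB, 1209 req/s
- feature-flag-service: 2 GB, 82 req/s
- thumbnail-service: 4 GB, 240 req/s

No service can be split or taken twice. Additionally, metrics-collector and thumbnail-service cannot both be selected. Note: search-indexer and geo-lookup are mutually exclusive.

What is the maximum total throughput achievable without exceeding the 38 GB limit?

3089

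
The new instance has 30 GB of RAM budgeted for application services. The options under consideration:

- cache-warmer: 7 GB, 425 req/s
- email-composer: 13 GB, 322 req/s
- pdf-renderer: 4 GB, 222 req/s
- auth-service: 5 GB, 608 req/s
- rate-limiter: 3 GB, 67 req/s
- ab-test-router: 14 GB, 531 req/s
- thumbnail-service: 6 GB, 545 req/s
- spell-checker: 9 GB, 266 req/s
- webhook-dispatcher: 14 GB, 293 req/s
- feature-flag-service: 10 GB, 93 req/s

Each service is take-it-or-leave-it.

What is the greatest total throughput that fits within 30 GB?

1911

By throughput per GB: auth-service 121.60, thumbnail-service 90.83, cache-warmer 60.71, pdf-renderer 55.50 lead.
Greedy by ratio would take cache-warmer + pdf-renderer + auth-service + rate-limiter + thumbnail-service: 25 GB used, total 1867.
Replace pdf-renderer with spell-checker: the trade gains 44 net, giving 1911 at 30 GB.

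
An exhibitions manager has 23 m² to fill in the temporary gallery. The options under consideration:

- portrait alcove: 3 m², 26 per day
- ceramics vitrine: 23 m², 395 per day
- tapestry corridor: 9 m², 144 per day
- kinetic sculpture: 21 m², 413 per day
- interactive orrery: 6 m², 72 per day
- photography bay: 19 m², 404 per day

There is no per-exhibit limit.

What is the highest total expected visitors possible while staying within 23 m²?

430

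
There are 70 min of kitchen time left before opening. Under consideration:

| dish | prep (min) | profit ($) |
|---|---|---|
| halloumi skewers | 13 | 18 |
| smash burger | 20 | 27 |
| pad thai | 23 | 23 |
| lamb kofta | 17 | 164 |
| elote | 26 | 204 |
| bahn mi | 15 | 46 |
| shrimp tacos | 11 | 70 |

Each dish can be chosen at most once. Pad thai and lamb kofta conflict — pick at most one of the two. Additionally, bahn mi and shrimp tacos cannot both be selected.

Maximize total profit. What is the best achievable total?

456

Halloumi skewers + lamb kofta + elote + shrimp tacos uses 67 of the 70 min and totals 456.
Next best is lamb kofta + elote + shrimp tacos at 438 (54 min) — short by 18.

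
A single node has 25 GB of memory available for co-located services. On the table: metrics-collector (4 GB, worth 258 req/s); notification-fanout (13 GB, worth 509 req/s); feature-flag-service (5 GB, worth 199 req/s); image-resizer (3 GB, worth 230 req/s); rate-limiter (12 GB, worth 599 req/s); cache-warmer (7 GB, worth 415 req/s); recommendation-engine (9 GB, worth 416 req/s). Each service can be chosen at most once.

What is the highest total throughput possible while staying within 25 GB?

1319

Taking metrics-collector + image-resizer + cache-warmer + recommendation-engine: 23 GB used, 1319 in throughput.
An exhaustive check of the 128 subsets confirms 1319.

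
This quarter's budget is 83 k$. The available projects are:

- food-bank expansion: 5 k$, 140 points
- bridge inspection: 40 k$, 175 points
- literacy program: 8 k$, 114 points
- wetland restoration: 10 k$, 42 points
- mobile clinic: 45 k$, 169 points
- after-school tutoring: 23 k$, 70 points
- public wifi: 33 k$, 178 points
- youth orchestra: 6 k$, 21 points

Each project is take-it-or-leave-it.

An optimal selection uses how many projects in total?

Optimal total is 544.
One optimal bundle: food-bank expansion + literacy program + wetland restoration + after-school tutoring + public wifi (79 k$).
All optima have 5 projects.

5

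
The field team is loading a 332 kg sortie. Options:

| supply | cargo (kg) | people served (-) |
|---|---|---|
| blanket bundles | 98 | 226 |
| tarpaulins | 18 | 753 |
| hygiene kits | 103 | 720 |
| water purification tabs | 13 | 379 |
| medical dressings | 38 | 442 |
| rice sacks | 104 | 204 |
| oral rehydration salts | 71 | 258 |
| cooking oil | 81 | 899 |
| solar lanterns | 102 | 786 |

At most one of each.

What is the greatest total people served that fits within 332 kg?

The ratio heuristic lands on tarpaulins + water purification tabs + medical dressings + oral rehydration salts + cooking oil + solar lanterns (3517) but leaves 9 kg idle.
Dropping medical dressings and oral rehydration salts frees 109 kg; slotting in hygiene kits (103 kg) lifts the total to 3537 at 317 kg.
Nothing else within 332 kg beats 3537.

3537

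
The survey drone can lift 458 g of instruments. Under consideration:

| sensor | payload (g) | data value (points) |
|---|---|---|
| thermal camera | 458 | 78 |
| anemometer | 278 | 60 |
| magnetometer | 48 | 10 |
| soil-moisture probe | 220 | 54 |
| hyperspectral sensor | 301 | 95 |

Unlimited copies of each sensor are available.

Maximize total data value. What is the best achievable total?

Density check — hyperspectral sensor 0.32, soil-moisture probe 0.25, anemometer 0.22 are the best per g.
3×magnetometer + hyperspectral sensor uses 445 of the 458 g and totals 125.

125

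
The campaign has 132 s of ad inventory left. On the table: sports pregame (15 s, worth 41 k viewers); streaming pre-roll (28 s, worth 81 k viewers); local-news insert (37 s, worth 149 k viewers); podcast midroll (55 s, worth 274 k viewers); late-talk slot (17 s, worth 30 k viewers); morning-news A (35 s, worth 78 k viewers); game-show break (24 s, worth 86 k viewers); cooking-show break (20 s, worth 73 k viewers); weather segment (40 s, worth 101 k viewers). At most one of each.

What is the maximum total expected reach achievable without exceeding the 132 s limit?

550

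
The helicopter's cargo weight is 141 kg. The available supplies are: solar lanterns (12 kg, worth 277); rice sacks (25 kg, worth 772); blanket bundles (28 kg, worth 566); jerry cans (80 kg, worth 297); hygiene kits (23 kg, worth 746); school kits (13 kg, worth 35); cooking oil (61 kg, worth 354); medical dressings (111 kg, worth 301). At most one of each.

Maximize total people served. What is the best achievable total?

Density check — hygiene kits 32.43, rice sacks 30.88, solar lanterns 23.08 are the best per kg.
Filling by ratio: solar lanterns + rice sacks + blanket bundles + hygiene kits + school kits for 2396, with 40 kg left unused.
The 25 kg tied up in solar lanterns and school kits is better spent on cooking oil — total rises to 2438 (137 kg).

2438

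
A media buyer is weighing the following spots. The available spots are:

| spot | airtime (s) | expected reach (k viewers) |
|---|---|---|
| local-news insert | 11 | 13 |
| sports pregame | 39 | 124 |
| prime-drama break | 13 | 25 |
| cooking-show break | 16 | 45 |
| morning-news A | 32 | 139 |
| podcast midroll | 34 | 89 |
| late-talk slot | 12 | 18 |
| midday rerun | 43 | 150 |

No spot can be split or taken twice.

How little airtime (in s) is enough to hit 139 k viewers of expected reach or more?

Look for the lowest-airtime combination reaching 139.
Taking morning-news A gives 139 (≥ 139) for 32 s.
Any bundle with less than 32 s falls short of 139.

32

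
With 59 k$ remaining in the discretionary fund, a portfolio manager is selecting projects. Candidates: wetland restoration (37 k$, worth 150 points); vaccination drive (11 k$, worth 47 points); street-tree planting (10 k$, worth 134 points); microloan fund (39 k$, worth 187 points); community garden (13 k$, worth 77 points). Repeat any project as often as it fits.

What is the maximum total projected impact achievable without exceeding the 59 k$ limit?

670

Taking 5×street-tree planting: 50 k$ used, 670 in projected impact.
That's the maximum — no swap from here does better than 670.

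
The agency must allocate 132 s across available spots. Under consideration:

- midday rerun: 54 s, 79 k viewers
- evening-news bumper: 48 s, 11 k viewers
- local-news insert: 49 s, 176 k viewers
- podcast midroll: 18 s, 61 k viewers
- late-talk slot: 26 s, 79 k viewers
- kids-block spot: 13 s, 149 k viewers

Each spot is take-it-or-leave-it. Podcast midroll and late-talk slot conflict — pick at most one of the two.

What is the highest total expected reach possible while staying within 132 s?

Midday rerun + local-news insert + kids-block spot uses 116 of the 132 s and totals 404.
Local-news insert + late-talk slot + kids-block spot (88 s) also reaches 404 — a tie, but nothing goes higher.

404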